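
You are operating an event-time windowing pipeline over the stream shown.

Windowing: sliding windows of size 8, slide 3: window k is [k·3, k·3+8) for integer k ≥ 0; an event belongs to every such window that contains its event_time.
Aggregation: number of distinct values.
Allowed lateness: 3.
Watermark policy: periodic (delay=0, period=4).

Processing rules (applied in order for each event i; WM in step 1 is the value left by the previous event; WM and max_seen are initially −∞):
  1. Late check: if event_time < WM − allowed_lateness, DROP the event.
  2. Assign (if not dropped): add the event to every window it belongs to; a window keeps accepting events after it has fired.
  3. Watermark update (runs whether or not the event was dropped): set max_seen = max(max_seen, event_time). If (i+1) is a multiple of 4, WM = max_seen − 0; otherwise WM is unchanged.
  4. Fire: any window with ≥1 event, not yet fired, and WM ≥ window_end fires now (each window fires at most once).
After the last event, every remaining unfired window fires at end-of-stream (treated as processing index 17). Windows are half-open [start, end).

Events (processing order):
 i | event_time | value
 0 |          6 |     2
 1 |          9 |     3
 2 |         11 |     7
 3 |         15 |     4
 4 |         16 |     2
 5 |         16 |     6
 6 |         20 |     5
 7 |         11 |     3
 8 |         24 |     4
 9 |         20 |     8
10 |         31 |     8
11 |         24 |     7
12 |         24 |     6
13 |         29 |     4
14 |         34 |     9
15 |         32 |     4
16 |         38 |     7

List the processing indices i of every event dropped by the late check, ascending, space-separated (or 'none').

7 12

i=0 t=6 v=2: → [6,14),[3,11),[0,8); WM=−∞
i=1 t=9 v=3: → [9,17),[6,14),[3,11); WM=−∞
i=2 t=11 v=7: → [9,17),[6,14); WM=−∞
i=3 t=15 v=4: → [15,23),[12,20),[9,17); WM=15; [0,8) fires=1 [3,11) fires=2 [6,14) fires=3
i=4 t=16 v=2: → [15,23),[12,20),[9,17); WM=15
i=5 t=16 v=6: → [15,23),[12,20),[9,17); WM=15
i=6 t=20 v=5: → [18,26),[15,23); WM=15
i=7 t=11 v=3: DROP (t<15-3); WM=20; [9,17) fires=5 [12,20) fires=3
i=8 t=24 v=4: → [24,32),[21,29),[18,26); WM=20
i=9 t=20 v=8: → [18,26),[15,23); WM=20
i=10 t=31 v=8: → [30,38),[27,35),[24,32); WM=20
i=11 t=24 v=7: → [24,32),[21,29),[18,26); WM=31; [15,23) fires=5 [18,26) fires=4 [21,29) fires=2
i=12 t=24 v=6: DROP (t<31-3); WM=31
i=13 t=29 v=4: → [27,35),[24,32); WM=31
i=14 t=34 v=9: → [33,41),[30,38),[27,35); WM=31
i=15 t=32 v=4: → [30,38),[27,35); WM=34; [24,32) fires=3
i=16 t=38 v=7: → [36,44),[33,41); WM=34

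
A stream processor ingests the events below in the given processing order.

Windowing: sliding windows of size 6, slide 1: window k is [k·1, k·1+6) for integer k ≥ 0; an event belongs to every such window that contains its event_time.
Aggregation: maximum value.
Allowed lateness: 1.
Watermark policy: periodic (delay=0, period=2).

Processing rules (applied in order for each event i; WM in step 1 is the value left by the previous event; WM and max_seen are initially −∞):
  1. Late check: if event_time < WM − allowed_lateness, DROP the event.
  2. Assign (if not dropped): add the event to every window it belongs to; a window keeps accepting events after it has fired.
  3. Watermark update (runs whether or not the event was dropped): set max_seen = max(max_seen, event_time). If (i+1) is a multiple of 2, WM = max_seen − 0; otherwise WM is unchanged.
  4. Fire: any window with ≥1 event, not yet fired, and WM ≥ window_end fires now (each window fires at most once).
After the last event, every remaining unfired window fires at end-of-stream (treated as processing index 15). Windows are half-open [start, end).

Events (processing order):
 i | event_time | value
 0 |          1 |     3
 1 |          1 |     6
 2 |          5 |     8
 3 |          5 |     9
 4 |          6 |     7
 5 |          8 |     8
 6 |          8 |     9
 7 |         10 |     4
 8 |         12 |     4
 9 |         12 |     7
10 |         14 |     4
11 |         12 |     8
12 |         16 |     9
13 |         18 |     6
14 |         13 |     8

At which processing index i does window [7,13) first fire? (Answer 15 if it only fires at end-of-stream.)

11

i=0 t=1 v=3: → [1,7),[0,6); WM=−∞
i=1 t=1 v=6: → [1,7),[0,6); WM=1
i=2 t=5 v=8: → [5,11),[4,10),[3,9),[2,8),[1,7),[0,6); WM=1
i=3 t=5 v=9: → [5,11),[4,10),[3,9),[2,8),[1,7),[0,6); WM=5
i=4 t=6 v=7: → [6,12),[5,11),[4,10),[3,9),[2,8),[1,7); WM=5
i=5 t=8 v=8: → [8,14),[7,13),[6,12),[5,11),[4,10),[3,9); WM=8; [0,6) fires=9 [1,7) fires=9 [2,8) fires=9
i=6 t=8 v=9: → [8,14),[7,13),[6,12),[5,11),[4,10),[3,9); WM=8
i=7 t=10 v=4: → [10,16),[9,15),[8,14),[7,13),[6,12),[5,11); WM=10; [3,9) fires=9 [4,10) fires=9
i=8 t=12 v=4: → [12,18),[11,17),[10,16),[9,15),[8,14),[7,13); WM=10
i=9 t=12 v=7: → [12,18),[11,17),[10,16),[9,15),[8,14),[7,13); WM=12; [5,11) fires=9 [6,12) fires=9
i=10 t=14 v=4: → [14,20),[13,19),[12,18),[11,17),[10,16),[9,15); WM=12
i=11 t=12 v=8: → [12,18),[11,17),[10,16),[9,15),[8,14),[7,13); WM=14; [7,13) fires=9 [8,14) fires=9
i=12 t=16 v=9: → [16,22),[15,21),[14,20),[13,19),[12,18),[11,17); WM=14
i=13 t=18 v=6: → [18,24),[17,23),[16,22),[15,21),[14,20),[13,19); WM=18; [9,15) fires=8 [10,16) fires=8 [11,17) fires=9 [12,18) fires=9
i=14 t=13 v=8: DROP (t<18-1); WM=18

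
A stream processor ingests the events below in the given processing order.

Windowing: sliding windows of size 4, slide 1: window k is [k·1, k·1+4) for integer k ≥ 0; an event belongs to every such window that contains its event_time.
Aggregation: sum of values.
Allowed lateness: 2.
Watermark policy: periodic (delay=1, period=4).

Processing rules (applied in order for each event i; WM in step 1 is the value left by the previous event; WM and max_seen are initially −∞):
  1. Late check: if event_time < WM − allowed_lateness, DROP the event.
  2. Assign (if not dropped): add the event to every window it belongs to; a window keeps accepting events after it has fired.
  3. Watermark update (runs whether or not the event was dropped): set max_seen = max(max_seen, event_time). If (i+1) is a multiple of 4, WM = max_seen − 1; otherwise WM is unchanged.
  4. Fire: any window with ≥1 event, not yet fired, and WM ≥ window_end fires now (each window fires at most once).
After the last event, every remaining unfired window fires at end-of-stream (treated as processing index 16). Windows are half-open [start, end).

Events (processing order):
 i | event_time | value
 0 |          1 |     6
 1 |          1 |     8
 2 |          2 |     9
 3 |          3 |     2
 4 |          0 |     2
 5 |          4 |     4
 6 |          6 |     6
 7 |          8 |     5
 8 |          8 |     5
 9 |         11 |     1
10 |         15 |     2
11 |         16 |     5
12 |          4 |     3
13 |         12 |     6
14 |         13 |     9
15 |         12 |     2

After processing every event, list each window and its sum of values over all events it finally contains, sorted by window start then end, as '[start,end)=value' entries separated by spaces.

i=0 t=1 v=6: → [1,5),[0,4); WM=−∞
i=1 t=1 v=8: → [1,5),[0,4); WM=−∞
i=2 t=2 v=9: → [2,6),[1,5),[0,4); WM=−∞
i=3 t=3 v=2: → [3,7),[2,6),[1,5),[0,4); WM=2
i=4 t=0 v=2: → [0,4); WM=2
i=5 t=4 v=4: → [4,8),[3,7),[2,6),[1,5); WM=2
i=6 t=6 v=6: → [6,10),[5,9),[4,8),[3,7); WM=2
i=7 t=8 v=5: → [8,12),[7,11),[6,10),[5,9); WM=7; [0,4) fires=27 [1,5) fires=29 [2,6) fires=15 [3,7) fires=12
i=8 t=8 v=5: → [8,12),[7,11),[6,10),[5,9); WM=7
i=9 t=11 v=1: → [11,15),[10,14),[9,13),[8,12); WM=7
i=10 t=15 v=2: → [15,19),[14,18),[13,17),[12,16); WM=7
i=11 t=16 v=5: → [16,20),[15,19),[14,18),[13,17); WM=15; [4,8) fires=10 [5,9) fires=16 [6,10) fires=16 [7,11) fires=10 [8,12) fires=11 [9,13) fires=1 [10,14) fires=1 [11,15) fires=1
i=12 t=4 v=3: DROP (t<15-2); WM=15
i=13 t=12 v=6: DROP (t<15-2); WM=15
i=14 t=13 v=9: → [13,17),[12,16),[11,15),[10,14); WM=15
i=15 t=12 v=2: DROP (t<15-2); WM=15

[0,4)=27 [1,5)=29 [2,6)=15 [3,7)=12 [4,8)=10 [5,9)=16 [6,10)=16 [7,11)=10 [8,12)=11 [9,13)=1 [10,14)=10 [11,15)=10 [12,16)=11 [13,17)=16 [14,18)=7 [15,19)=7 [16,20)=5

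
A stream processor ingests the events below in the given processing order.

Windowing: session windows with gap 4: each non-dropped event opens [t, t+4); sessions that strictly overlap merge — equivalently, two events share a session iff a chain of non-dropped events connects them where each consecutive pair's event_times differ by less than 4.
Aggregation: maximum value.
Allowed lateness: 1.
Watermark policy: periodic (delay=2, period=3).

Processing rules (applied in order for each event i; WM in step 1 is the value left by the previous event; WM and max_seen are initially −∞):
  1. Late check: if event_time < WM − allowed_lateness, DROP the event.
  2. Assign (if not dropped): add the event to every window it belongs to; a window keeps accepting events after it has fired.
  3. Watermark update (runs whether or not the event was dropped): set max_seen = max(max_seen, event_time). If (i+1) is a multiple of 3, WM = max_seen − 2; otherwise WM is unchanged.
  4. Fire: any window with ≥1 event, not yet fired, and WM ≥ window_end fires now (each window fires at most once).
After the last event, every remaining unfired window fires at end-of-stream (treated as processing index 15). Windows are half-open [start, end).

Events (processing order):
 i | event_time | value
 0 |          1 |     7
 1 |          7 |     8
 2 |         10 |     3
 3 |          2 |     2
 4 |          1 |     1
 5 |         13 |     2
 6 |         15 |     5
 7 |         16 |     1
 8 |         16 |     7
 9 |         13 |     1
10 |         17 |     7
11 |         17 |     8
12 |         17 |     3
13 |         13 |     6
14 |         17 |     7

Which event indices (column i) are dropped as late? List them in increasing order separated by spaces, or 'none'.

3 4 13

i=0 t=1 v=7: → [1,5); WM=−∞
i=1 t=7 v=8: → [7,11); WM=−∞
i=2 t=10 v=3: → [7,14); WM=8
i=3 t=2 v=2: DROP (t<8-1); WM=8
i=4 t=1 v=1: DROP (t<8-1); WM=8
i=5 t=13 v=2: → [7,17); WM=11
i=6 t=15 v=5: → [7,19); WM=11
i=7 t=16 v=1: → [7,20); WM=11
i=8 t=16 v=7: → [7,20); WM=14
i=9 t=13 v=1: → [7,20); WM=14
i=10 t=17 v=7: → [7,21); WM=14
i=11 t=17 v=8: → [7,21); WM=15
i=12 t=17 v=3: → [7,21); WM=15
i=13 t=13 v=6: DROP (t<15-1); WM=15
i=14 t=17 v=7: → [7,21); WM=15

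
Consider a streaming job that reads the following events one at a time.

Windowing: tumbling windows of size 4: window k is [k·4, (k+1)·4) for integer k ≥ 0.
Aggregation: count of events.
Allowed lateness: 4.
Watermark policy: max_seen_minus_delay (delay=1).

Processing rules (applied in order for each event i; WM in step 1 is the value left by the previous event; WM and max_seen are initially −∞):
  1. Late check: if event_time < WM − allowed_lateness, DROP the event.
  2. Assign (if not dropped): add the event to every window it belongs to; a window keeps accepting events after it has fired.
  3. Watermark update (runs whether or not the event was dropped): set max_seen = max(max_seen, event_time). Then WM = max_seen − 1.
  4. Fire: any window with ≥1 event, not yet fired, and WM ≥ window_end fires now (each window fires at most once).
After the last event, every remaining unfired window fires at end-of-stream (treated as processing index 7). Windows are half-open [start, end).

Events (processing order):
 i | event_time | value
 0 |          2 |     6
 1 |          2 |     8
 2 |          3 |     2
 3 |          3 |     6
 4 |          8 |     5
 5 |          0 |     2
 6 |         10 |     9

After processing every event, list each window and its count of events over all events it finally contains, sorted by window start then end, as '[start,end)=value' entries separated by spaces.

i=0 t=2 v=6: → [0,4); WM=1
i=1 t=2 v=8: → [0,4); WM=1
i=2 t=3 v=2: → [0,4); WM=2
i=3 t=3 v=6: → [0,4); WM=2
i=4 t=8 v=5: → [8,12); WM=7; [0,4) fires=4
i=5 t=0 v=2: DROP (t<7-4); WM=7
i=6 t=10 v=9: → [8,12); WM=9

[0,4)=4 [8,12)=2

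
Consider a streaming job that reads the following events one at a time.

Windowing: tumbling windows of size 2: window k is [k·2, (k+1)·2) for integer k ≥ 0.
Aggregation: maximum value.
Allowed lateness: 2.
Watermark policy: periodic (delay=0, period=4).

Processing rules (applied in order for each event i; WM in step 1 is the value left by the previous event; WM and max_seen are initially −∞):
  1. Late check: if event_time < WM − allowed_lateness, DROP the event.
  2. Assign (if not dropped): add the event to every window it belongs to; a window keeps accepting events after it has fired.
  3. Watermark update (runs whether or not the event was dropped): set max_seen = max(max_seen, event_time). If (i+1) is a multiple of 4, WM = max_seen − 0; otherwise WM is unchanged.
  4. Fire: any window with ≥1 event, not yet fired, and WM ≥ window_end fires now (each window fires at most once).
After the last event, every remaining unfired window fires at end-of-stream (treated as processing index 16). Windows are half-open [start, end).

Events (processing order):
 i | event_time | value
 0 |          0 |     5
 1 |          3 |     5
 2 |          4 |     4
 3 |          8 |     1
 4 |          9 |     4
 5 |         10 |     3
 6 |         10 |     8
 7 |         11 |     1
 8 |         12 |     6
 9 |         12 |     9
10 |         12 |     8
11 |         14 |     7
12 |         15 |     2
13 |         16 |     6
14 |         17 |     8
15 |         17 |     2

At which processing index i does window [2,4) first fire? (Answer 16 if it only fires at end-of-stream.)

3

i=0 t=0 v=5: → [0,2); WM=−∞
i=1 t=3 v=5: → [2,4); WM=−∞
i=2 t=4 v=4: → [4,6); WM=−∞
i=3 t=8 v=1: → [8,10); WM=8; [0,2) fires=5 [2,4) fires=5 [4,6) fires=4
i=4 t=9 v=4: → [8,10); WM=8
i=5 t=10 v=3: → [10,12); WM=8
i=6 t=10 v=8: → [10,12); WM=8
i=7 t=11 v=1: → [10,12); WM=11; [8,10) fires=4
i=8 t=12 v=6: → [12,14); WM=11
i=9 t=12 v=9: → [12,14); WM=11
i=10 t=12 v=8: → [12,14); WM=11
i=11 t=14 v=7: → [14,16); WM=14; [10,12) fires=8 [12,14) fires=9
i=12 t=15 v=2: → [14,16); WM=14
i=13 t=16 v=6: → [16,18); WM=14
i=14 t=17 v=8: → [16,18); WM=14
i=15 t=17 v=2: → [16,18); WM=17; [14,16) fires=7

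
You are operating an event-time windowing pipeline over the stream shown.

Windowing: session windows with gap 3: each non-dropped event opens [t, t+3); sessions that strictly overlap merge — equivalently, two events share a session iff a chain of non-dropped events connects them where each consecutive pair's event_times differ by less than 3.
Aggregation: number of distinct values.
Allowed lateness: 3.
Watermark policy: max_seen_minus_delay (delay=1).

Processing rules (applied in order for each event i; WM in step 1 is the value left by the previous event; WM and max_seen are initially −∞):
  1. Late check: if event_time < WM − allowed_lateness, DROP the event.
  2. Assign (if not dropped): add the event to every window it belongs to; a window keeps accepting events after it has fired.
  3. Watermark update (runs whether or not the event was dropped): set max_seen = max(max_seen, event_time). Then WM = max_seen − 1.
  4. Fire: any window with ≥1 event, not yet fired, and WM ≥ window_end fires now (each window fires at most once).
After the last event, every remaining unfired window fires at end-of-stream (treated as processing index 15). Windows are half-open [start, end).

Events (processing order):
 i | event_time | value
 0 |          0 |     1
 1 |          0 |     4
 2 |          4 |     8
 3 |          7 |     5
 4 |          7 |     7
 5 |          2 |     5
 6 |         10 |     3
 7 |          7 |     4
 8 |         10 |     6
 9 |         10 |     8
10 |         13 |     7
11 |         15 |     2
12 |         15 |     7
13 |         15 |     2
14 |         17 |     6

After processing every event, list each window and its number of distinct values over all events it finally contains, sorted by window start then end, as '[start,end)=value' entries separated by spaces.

i=0 t=0 v=1: → [0,3); WM=-1
i=1 t=0 v=4: → [0,3); WM=-1
i=2 t=4 v=8: → [4,7); WM=3
i=3 t=7 v=5: → [7,10); WM=6
i=4 t=7 v=7: → [7,10); WM=6
i=5 t=2 v=5: DROP (t<6-3); WM=6
i=6 t=10 v=3: → [10,13); WM=9
i=7 t=7 v=4: → [7,10); WM=9
i=8 t=10 v=6: → [10,13); WM=9
i=9 t=10 v=8: → [10,13); WM=9
i=10 t=13 v=7: → [13,16); WM=12
i=11 t=15 v=2: → [13,18); WM=14
i=12 t=15 v=7: → [13,18); WM=14
i=13 t=15 v=2: → [13,18); WM=14
i=14 t=17 v=6: → [13,20); WM=16

[0,3)=2 [4,7)=1 [7,10)=3 [10,13)=3 [13,20)=3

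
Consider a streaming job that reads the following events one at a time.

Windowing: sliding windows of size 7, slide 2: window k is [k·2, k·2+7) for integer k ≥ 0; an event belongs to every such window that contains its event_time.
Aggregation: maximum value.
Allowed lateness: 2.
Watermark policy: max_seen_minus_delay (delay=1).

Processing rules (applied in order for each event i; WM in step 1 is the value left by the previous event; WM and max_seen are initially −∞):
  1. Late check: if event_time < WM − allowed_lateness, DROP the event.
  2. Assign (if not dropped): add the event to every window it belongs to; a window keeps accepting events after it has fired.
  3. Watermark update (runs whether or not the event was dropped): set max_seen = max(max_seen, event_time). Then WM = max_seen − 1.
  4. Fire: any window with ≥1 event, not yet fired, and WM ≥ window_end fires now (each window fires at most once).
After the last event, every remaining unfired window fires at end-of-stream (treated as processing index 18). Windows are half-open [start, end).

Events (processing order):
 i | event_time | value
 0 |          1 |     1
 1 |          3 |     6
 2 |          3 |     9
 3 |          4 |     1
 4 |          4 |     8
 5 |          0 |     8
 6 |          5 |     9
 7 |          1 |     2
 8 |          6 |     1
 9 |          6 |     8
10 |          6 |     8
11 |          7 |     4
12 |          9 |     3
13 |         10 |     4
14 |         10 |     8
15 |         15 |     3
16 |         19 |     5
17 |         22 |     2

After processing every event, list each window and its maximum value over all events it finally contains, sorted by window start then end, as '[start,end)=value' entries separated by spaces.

[0,7)=9 [2,9)=9 [4,11)=9 [6,13)=8 [8,15)=8 [10,17)=8 [12,19)=3 [14,21)=5 [16,23)=5 [18,25)=5 [20,27)=2 [22,29)=2

i=0 t=1 v=1: → [0,7); WM=0
i=1 t=3 v=6: → [2,9),[0,7); WM=2
i=2 t=3 v=9: → [2,9),[0,7); WM=2
i=3 t=4 v=1: → [4,11),[2,9),[0,7); WM=3
i=4 t=4 v=8: → [4,11),[2,9),[0,7); WM=3
i=5 t=0 v=8: DROP (t<3-2); WM=3
i=6 t=5 v=9: → [4,11),[2,9),[0,7); WM=4
i=7 t=1 v=2: DROP (t<4-2); WM=4
i=8 t=6 v=1: → [6,13),[4,11),[2,9),[0,7); WM=5
i=9 t=6 v=8: → [6,13),[4,11),[2,9),[0,7); WM=5
i=10 t=6 v=8: → [6,13),[4,11),[2,9),[0,7); WM=5
i=11 t=7 v=4: → [6,13),[4,11),[2,9); WM=6
i=12 t=9 v=3: → [8,15),[6,13),[4,11); WM=8; [0,7) fires=9
i=13 t=10 v=4: → [10,17),[8,15),[6,13),[4,11); WM=9; [2,9) fires=9
i=14 t=10 v=8: → [10,17),[8,15),[6,13),[4,11); WM=9
i=15 t=15 v=3: → [14,21),[12,19),[10,17); WM=14; [4,11) fires=9 [6,13) fires=8
i=16 t=19 v=5: → [18,25),[16,23),[14,21); WM=18; [8,15) fires=8 [10,17) fires=8
i=17 t=22 v=2: → [22,29),[20,27),[18,25),[16,23); WM=21; [12,19) fires=3 [14,21) fires=5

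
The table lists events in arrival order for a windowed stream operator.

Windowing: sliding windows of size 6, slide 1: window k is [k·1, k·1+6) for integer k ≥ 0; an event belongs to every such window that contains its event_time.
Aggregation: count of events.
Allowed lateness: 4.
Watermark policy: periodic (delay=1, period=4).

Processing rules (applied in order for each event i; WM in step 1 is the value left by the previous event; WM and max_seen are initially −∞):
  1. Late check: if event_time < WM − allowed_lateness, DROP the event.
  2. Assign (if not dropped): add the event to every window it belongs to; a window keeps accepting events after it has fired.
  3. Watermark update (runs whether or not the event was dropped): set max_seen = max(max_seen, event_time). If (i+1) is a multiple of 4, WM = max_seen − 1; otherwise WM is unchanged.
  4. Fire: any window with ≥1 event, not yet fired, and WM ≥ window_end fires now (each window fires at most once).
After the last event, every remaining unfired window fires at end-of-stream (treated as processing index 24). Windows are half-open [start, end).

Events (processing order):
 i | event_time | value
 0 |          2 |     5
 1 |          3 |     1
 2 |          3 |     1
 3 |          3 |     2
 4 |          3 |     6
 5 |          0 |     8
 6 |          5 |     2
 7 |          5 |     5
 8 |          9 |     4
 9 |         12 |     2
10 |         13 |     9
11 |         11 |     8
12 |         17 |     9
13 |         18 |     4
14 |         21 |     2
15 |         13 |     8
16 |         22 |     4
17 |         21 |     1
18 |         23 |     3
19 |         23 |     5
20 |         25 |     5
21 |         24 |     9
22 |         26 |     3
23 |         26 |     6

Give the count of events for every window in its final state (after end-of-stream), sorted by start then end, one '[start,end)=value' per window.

[0,6)=8 [1,7)=7 [2,8)=7 [3,9)=6 [4,10)=3 [5,11)=3 [6,12)=2 [7,13)=3 [8,14)=5 [9,15)=5 [10,16)=4 [11,17)=4 [12,18)=4 [13,19)=4 [14,20)=2 [15,21)=2 [16,22)=4 [17,23)=5 [18,24)=6 [19,25)=6 [20,26)=7 [21,27)=9 [22,28)=7 [23,29)=6 [24,30)=4 [25,31)=3 [26,32)=2

i=0 t=2 v=5: → [2,8),[1,7),[0,6); WM=−∞
i=1 t=3 v=1: → [3,9),[2,8),[1,7),[0,6); WM=−∞
i=2 t=3 v=1: → [3,9),[2,8),[1,7),[0,6); WM=−∞
i=3 t=3 v=2: → [3,9),[2,8),[1,7),[0,6); WM=2
i=4 t=3 v=6: → [3,9),[2,8),[1,7),[0,6); WM=2
i=5 t=0 v=8: → [0,6); WM=2
i=6 t=5 v=2: → [5,11),[4,10),[3,9),[2,8),[1,7),[0,6); WM=2
i=7 t=5 v=5: → [5,11),[4,10),[3,9),[2,8),[1,7),[0,6); WM=4
i=8 t=9 v=4: → [9,15),[8,14),[7,13),[6,12),[5,11),[4,10); WM=4
i=9 t=12 v=2: → [12,18),[11,17),[10,16),[9,15),[8,14),[7,13); WM=4
i=10 t=13 v=9: → [13,19),[12,18),[11,17),[10,16),[9,15),[8,14); WM=4
i=11 t=11 v=8: → [11,17),[10,16),[9,15),[8,14),[7,13),[6,12); WM=12; [0,6) fires=8 [1,7) fires=7 [2,8) fires=7 [3,9) fires=6 [4,10) fires=3 [5,11) fires=3 [6,12) fires=2
i=12 t=17 v=9: → [17,23),[16,22),[15,21),[14,20),[13,19),[12,18); WM=12
i=13 t=18 v=4: → [18,24),[17,23),[16,22),[15,21),[14,20),[13,19); WM=12
i=14 t=21 v=2: → [21,27),[20,26),[19,25),[18,24),[17,23),[16,22); WM=12
i=15 t=13 v=8: → [13,19),[12,18),[11,17),[10,16),[9,15),[8,14); WM=20; [7,13) fires=3 [8,14) fires=5 [9,15) fires=5 [10,16) fires=4 [11,17) fires=4 [12,18) fires=4 [13,19) fires=4 [14,20) fires=2
i=16 t=22 v=4: → [22,28),[21,27),[20,26),[19,25),[18,24),[17,23); WM=20
i=17 t=21 v=1: → [21,27),[20,26),[19,25),[18,24),[17,23),[16,22); WM=20
i=18 t=23 v=3: → [23,29),[22,28),[21,27),[20,26),[19,25),[18,24); WM=20
i=19 t=23 v=5: → [23,29),[22,28),[21,27),[20,26),[19,25),[18,24); WM=22; [15,21) fires=2 [16,22) fires=4
i=20 t=25 v=5: → [25,31),[24,30),[23,29),[22,28),[21,27),[20,26); WM=22
i=21 t=24 v=9: → [24,30),[23,29),[22,28),[21,27),[20,26),[19,25); WM=22
i=22 t=26 v=3: → [26,32),[25,31),[24,30),[23,29),[22,28),[21,27); WM=22
i=23 t=26 v=6: → [26,32),[25,31),[24,30),[23,29),[22,28),[21,27); WM=25; [17,23) fires=5 [18,24) fires=6 [19,25) fires=6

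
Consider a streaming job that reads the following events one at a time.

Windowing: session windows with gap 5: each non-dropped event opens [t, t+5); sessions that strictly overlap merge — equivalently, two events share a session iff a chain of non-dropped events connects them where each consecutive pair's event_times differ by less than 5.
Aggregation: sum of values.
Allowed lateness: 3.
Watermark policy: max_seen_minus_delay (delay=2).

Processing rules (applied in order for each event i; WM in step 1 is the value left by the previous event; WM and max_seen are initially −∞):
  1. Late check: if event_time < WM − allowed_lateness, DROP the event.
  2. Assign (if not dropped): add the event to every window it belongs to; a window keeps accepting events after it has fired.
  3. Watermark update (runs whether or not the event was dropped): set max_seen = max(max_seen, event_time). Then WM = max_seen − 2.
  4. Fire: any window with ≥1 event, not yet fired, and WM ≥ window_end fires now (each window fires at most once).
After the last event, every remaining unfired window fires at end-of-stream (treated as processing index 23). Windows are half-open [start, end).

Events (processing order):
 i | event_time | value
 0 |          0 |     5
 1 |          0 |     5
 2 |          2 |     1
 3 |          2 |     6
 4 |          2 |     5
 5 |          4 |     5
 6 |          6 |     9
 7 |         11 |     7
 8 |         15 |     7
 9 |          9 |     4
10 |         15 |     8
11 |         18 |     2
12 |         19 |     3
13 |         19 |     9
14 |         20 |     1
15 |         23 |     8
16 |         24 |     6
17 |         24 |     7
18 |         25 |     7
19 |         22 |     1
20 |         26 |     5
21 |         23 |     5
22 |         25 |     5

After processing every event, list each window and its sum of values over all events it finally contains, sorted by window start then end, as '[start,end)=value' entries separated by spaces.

[0,11)=36 [11,31)=81

i=0 t=0 v=5: → [0,5); WM=-2
i=1 t=0 v=5: → [0,5); WM=-2
i=2 t=2 v=1: → [0,7); WM=0
i=3 t=2 v=6: → [0,7); WM=0
i=4 t=2 v=5: → [0,7); WM=0
i=5 t=4 v=5: → [0,9); WM=2
i=6 t=6 v=9: → [0,11); WM=4
i=7 t=11 v=7: → [11,16); WM=9
i=8 t=15 v=7: → [11,20); WM=13
i=9 t=9 v=4: DROP (t<13-3); WM=13
i=10 t=15 v=8: → [11,20); WM=13
i=11 t=18 v=2: → [11,23); WM=16
i=12 t=19 v=3: → [11,24); WM=17
i=13 t=19 v=9: → [11,24); WM=17
i=14 t=20 v=1: → [11,25); WM=18
i=15 t=23 v=8: → [11,28); WM=21
i=16 t=24 v=6: → [11,29); WM=22
i=17 t=24 v=7: → [11,29); WM=22
i=18 t=25 v=7: → [11,30); WM=23
i=19 t=22 v=1: → [11,30); WM=23
i=20 t=26 v=5: → [11,31); WM=24
i=21 t=23 v=5: → [11,31); WM=24
i=22 t=25 v=5: → [11,31); WM=24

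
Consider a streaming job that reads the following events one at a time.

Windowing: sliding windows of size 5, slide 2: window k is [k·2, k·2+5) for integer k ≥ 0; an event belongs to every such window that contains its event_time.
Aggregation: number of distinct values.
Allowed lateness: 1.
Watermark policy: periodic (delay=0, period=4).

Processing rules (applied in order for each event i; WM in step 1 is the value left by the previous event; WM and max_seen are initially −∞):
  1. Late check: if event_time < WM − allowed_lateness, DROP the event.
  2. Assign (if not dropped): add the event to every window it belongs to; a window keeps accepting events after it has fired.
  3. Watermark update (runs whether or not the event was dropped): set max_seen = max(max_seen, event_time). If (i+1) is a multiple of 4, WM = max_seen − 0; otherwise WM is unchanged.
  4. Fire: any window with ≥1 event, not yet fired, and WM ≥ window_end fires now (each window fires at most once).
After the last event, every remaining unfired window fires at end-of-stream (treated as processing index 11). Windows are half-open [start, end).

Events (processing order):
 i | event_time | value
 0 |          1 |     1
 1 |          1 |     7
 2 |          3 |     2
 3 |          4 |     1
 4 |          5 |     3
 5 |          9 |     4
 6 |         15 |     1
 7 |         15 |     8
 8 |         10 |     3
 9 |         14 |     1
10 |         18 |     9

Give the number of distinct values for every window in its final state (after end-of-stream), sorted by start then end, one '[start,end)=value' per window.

i=0 t=1 v=1: → [0,5); WM=−∞
i=1 t=1 v=7: → [0,5); WM=−∞
i=2 t=3 v=2: → [2,7),[0,5); WM=−∞
i=3 t=4 v=1: → [4,9),[2,7),[0,5); WM=4
i=4 t=5 v=3: → [4,9),[2,7); WM=4
i=5 t=9 v=4: → [8,13),[6,11); WM=4
i=6 t=15 v=1: → [14,19),[12,17); WM=4
i=7 t=15 v=8: → [14,19),[12,17); WM=15; [0,5) fires=3 [2,7) fires=3 [4,9) fires=2 [6,11) fires=1 [8,13) fires=1
i=8 t=10 v=3: DROP (t<15-1); WM=15
i=9 t=14 v=1: → [14,19),[12,17),[10,15); WM=15; [10,15) fires=1
i=10 t=18 v=9: → [18,23),[16,21),[14,19); WM=15

[0,5)=3 [2,7)=3 [4,9)=2 [6,11)=1 [8,13)=1 [10,15)=1 [12,17)=2 [14,19)=3 [16,21)=1 [18,23)=1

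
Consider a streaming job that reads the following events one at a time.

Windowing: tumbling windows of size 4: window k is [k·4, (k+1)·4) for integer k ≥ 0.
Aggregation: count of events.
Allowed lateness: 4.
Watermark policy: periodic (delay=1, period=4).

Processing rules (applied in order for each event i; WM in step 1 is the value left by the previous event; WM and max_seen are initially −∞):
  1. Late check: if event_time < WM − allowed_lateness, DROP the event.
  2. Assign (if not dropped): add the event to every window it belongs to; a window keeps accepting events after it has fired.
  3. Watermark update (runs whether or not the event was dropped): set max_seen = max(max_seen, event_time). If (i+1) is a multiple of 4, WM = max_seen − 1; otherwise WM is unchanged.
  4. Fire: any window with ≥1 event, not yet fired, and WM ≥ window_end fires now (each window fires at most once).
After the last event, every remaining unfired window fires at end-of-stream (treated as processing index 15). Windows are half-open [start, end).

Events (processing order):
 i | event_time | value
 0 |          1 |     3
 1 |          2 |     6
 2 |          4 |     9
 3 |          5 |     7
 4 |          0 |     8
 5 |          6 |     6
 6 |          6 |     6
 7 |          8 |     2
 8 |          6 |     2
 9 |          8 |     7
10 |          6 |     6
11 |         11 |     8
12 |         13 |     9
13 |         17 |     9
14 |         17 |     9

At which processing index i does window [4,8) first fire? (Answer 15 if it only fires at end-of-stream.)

i=0 t=1 v=3: → [0,4); WM=−∞
i=1 t=2 v=6: → [0,4); WM=−∞
i=2 t=4 v=9: → [4,8); WM=−∞
i=3 t=5 v=7: → [4,8); WM=4; [0,4) fires=2
i=4 t=0 v=8: → [0,4); WM=4
i=5 t=6 v=6: → [4,8); WM=4
i=6 t=6 v=6: → [4,8); WM=4
i=7 t=8 v=2: → [8,12); WM=7
i=8 t=6 v=2: → [4,8); WM=7
i=9 t=8 v=7: → [8,12); WM=7
i=10 t=6 v=6: → [4,8); WM=7
i=11 t=11 v=8: → [8,12); WM=10; [4,8) fires=6
i=12 t=13 v=9: → [12,16); WM=10
i=13 t=17 v=9: → [16,20); WM=10
i=14 t=17 v=9: → [16,20); WM=10

11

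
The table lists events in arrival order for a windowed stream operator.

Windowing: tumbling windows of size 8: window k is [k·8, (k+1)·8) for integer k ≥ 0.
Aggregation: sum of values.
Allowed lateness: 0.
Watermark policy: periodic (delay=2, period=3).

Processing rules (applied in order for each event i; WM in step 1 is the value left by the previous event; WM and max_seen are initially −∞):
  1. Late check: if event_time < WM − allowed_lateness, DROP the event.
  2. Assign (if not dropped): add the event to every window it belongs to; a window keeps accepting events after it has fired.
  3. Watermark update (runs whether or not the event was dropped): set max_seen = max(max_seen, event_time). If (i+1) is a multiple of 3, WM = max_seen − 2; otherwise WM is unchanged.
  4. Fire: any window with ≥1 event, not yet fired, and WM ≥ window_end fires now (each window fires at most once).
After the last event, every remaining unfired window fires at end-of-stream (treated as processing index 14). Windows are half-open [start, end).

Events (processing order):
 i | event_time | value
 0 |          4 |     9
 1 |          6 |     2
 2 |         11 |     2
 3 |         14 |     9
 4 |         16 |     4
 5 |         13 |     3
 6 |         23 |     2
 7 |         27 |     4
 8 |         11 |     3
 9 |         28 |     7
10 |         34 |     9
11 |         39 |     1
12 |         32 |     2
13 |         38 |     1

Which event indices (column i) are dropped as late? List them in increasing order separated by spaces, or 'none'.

8 12

i=0 t=4 v=9: → [0,8); WM=−∞
i=1 t=6 v=2: → [0,8); WM=−∞
i=2 t=11 v=2: → [8,16); WM=9; [0,8) fires=11
i=3 t=14 v=9: → [8,16); WM=9
i=4 t=16 v=4: → [16,24); WM=9
i=5 t=13 v=3: → [8,16); WM=14
i=6 t=23 v=2: → [16,24); WM=14
i=7 t=27 v=4: → [24,32); WM=14
i=8 t=11 v=3: DROP (t<14-0); WM=25; [8,16) fires=14 [16,24) fires=6
i=9 t=28 v=7: → [24,32); WM=25
i=10 t=34 v=9: → [32,40); WM=25
i=11 t=39 v=1: → [32,40); WM=37; [24,32) fires=11
i=12 t=32 v=2: DROP (t<37-0); WM=37
i=13 t=38 v=1: → [32,40); WM=37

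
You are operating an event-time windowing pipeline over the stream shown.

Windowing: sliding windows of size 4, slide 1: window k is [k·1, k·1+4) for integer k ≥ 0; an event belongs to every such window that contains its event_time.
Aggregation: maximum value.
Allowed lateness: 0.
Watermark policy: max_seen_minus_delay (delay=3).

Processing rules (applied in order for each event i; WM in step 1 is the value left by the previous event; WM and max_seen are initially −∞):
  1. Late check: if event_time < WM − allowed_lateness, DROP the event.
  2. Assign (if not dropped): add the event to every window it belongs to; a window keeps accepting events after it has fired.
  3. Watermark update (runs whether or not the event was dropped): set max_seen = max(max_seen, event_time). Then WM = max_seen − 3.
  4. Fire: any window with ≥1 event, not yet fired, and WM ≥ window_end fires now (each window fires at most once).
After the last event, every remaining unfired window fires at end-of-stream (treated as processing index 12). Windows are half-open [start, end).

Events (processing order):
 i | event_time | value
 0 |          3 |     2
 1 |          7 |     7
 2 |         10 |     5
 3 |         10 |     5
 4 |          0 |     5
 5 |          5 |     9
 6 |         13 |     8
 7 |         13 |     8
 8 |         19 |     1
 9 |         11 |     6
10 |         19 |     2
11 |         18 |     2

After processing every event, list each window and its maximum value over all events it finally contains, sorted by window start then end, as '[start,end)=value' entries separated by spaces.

i=0 t=3 v=2: → [3,7),[2,6),[1,5),[0,4); WM=0
i=1 t=7 v=7: → [7,11),[6,10),[5,9),[4,8); WM=4; [0,4) fires=2
i=2 t=10 v=5: → [10,14),[9,13),[8,12),[7,11); WM=7; [1,5) fires=2 [2,6) fires=2 [3,7) fires=2
i=3 t=10 v=5: → [10,14),[9,13),[8,12),[7,11); WM=7
i=4 t=0 v=5: DROP (t<7-0); WM=7
i=5 t=5 v=9: DROP (t<7-0); WM=7
i=6 t=13 v=8: → [13,17),[12,16),[11,15),[10,14); WM=10; [4,8) fires=7 [5,9) fires=7 [6,10) fires=7
i=7 t=13 v=8: → [13,17),[12,16),[11,15),[10,14); WM=10
i=8 t=19 v=1: → [19,23),[18,22),[17,21),[16,20); WM=16; [7,11) fires=7 [8,12) fires=5 [9,13) fires=5 [10,14) fires=8 [11,15) fires=8 [12,16) fires=8
i=9 t=11 v=6: DROP (t<16-0); WM=16
i=10 t=19 v=2: → [19,23),[18,22),[17,21),[16,20); WM=16
i=11 t=18 v=2: → [18,22),[17,21),[16,20),[15,19); WM=16

[0,4)=2 [1,5)=2 [2,6)=2 [3,7)=2 [4,8)=7 [5,9)=7 [6,10)=7 [7,11)=7 [8,12)=5 [9,13)=5 [10,14)=8 [11,15)=8 [12,16)=8 [13,17)=8 [15,19)=2 [16,20)=2 [17,21)=2 [18,22)=2 [19,23)=2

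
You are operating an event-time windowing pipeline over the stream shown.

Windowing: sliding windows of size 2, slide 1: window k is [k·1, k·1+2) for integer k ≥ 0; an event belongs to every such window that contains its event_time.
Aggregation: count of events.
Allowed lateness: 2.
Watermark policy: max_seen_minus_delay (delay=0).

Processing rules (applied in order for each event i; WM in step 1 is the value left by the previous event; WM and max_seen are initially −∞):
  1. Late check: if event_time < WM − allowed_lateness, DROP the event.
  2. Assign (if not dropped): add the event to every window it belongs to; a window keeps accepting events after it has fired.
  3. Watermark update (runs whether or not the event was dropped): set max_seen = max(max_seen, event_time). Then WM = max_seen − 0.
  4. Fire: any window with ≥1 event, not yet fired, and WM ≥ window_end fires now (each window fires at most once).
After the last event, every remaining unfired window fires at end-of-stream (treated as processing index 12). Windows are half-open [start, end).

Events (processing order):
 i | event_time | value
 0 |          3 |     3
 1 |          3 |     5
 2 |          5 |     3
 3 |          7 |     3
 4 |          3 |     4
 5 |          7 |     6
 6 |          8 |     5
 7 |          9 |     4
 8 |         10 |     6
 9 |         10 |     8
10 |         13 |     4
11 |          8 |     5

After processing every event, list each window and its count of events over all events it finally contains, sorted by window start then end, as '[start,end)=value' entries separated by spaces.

[2,4)=2 [3,5)=2 [4,6)=1 [5,7)=1 [6,8)=2 [7,9)=3 [8,10)=2 [9,11)=3 [10,12)=2 [12,14)=1 [13,15)=1

i=0 t=3 v=3: → [3,5),[2,4); WM=3
i=1 t=3 v=5: → [3,5),[2,4); WM=3
i=2 t=5 v=3: → [5,7),[4,6); WM=5; [2,4) fires=2 [3,5) fires=2
i=3 t=7 v=3: → [7,9),[6,8); WM=7; [4,6) fires=1 [5,7) fires=1
i=4 t=3 v=4: DROP (t<7-2); WM=7
i=5 t=7 v=6: → [7,9),[6,8); WM=7
i=6 t=8 v=5: → [8,10),[7,9); WM=8; [6,8) fires=2
i=7 t=9 v=4: → [9,11),[8,10); WM=9; [7,9) fires=3
i=8 t=10 v=6: → [10,12),[9,11); WM=10; [8,10) fires=2
i=9 t=10 v=8: → [10,12),[9,11); WM=10
i=10 t=13 v=4: → [13,15),[12,14); WM=13; [9,11) fires=3 [10,12) fires=2
i=11 t=8 v=5: DROP (t<13-2); WM=13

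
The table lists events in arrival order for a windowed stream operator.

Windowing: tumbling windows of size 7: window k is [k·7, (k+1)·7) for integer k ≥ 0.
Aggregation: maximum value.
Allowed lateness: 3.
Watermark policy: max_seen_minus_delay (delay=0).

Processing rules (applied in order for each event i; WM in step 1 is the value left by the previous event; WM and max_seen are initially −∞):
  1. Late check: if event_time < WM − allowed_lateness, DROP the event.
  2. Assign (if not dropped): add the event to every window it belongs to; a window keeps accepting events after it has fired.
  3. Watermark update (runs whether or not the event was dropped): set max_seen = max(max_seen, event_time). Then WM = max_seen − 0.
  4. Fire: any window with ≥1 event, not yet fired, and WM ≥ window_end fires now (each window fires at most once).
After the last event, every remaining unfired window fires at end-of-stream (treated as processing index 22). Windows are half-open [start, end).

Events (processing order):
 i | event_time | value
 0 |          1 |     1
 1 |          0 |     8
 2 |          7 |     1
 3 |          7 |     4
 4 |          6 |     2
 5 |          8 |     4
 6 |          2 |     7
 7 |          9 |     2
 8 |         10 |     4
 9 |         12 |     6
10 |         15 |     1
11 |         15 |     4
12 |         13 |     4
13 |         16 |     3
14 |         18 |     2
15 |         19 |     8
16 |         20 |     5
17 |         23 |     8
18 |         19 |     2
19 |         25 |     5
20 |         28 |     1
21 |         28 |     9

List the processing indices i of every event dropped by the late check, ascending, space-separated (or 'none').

i=0 t=1 v=1: → [0,7); WM=1
i=1 t=0 v=8: → [0,7); WM=1
i=2 t=7 v=1: → [7,14); WM=7; [0,7) fires=8
i=3 t=7 v=4: → [7,14); WM=7
i=4 t=6 v=2: → [0,7); WM=7
i=5 t=8 v=4: → [7,14); WM=8
i=6 t=2 v=7: DROP (t<8-3); WM=8
i=7 t=9 v=2: → [7,14); WM=9
i=8 t=10 v=4: → [7,14); WM=10
i=9 t=12 v=6: → [7,14); WM=12
i=10 t=15 v=1: → [14,21); WM=15; [7,14) fires=6
i=11 t=15 v=4: → [14,21); WM=15
i=12 t=13 v=4: → [7,14); WM=15
i=13 t=16 v=3: → [14,21); WM=16
i=14 t=18 v=2: → [14,21); WM=18
i=15 t=19 v=8: → [14,21); WM=19
i=16 t=20 v=5: → [14,21); WM=20
i=17 t=23 v=8: → [21,28); WM=23; [14,21) fires=8
i=18 t=19 v=2: DROP (t<23-3); WM=23
i=19 t=25 v=5: → [21,28); WM=25
i=20 t=28 v=1: → [28,35); WM=28; [21,28) fires=8
i=21 t=28 v=9: → [28,35); WM=28

6 18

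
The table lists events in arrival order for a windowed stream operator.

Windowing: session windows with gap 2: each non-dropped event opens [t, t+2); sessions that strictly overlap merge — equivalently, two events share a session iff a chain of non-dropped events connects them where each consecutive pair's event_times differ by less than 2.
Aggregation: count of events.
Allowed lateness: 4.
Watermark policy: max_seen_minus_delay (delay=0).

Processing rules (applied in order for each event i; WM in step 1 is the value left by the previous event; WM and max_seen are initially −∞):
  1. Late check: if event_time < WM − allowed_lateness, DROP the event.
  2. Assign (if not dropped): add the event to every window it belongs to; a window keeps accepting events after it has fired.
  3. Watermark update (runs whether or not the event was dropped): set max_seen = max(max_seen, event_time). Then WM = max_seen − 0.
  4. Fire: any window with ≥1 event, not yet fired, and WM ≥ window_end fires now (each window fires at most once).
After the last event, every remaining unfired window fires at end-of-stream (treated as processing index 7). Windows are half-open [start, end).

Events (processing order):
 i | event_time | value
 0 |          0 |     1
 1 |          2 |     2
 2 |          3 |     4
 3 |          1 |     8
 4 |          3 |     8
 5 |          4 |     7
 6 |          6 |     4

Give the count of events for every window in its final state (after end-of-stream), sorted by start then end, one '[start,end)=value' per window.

[0,6)=6 [6,8)=1

i=0 t=0 v=1: → [0,2); WM=0
i=1 t=2 v=2: → [2,4); WM=2
i=2 t=3 v=4: → [2,5); WM=3
i=3 t=1 v=8: → [0,5); WM=3
i=4 t=3 v=8: → [0,5); WM=3
i=5 t=4 v=7: → [0,6); WM=4
i=6 t=6 v=4: → [6,8); WM=6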